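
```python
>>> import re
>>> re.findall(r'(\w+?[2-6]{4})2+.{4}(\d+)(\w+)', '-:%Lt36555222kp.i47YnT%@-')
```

Pattern: one or more of a word character (lazy), then exactly 4 of a character in [2-6] (captured); then one or more of a literal '2', then exactly 4 of any character; then one or more of a digit (captured); then one or more of a word character (captured).
The `?` after the quantifier makes it lazy — it takes as little as possible before letting the rest of the pattern try.
Matches: at [3:22] match 'Lt36555222kp.i47YnT', groups = ('Lt36555', '47', 'YnT').
3 groups means the one result is a tuple of 3 captured strings — 1 here.

[('Lt36555', '47', 'YnT')]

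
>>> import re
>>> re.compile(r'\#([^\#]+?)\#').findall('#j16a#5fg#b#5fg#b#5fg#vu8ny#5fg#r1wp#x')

['j16a', 'b', 'b', 'vu8ny', 'r1wp']

Because there's exactly one group, `findall` drops the full match and keeps group 1 from each hit.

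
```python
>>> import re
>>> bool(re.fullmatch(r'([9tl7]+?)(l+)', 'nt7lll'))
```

False

`fullmatch` succeeds only if the pattern covers the string from start to end.
Here the string isn't matched end-to-end, so the call returns None, and `bool(None)` is False.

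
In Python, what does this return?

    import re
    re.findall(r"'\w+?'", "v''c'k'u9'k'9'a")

Scanning left to right: at [2:5] → "'c'"; at [6:10] → "'u9'"; at [11:14] → "'9'".
No capturing groups, so `findall` returns the 3 full match strings.

["'c'", "'u9'", "'9'"]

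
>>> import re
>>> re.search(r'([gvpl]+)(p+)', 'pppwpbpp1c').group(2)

This matches one or more of one of [gvpl] (captured); then one or more of a literal 'p' (captured).
Unlike `match`, `search` isn't anchored — it looks for the pattern anywhere in the string.
The match spans [0:3] → 'ppp'.
Captured: group 1 = 'pp', group 2 = 'p'.

'p'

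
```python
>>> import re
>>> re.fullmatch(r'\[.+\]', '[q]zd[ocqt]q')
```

None

For `fullmatch`, every character of the input must be accounted for by the pattern.
Here there's no way to consume every character, so the call returns None.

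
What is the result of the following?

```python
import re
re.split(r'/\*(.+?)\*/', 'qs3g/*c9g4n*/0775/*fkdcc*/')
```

['qs3g', 'c9g4n', '0775', 'fkdcc', '']

Lazy quantifiers expand one character at a time until the remainder of the pattern can match.
Because the pattern has a capturing group, `split` also inserts each captured text between the pieces.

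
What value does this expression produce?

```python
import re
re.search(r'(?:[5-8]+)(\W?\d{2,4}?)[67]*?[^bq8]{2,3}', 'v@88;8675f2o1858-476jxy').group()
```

'88;8675f'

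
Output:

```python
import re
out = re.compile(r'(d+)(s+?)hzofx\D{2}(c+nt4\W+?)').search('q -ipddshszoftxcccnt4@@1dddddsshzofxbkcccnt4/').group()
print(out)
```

dddddsshzofxbkcccnt4/

Pattern: one or more of a literal 'd' (captured); then one or more of a literal 's' (lazy) (captured); then the literal 'hzo', then the literal 'fx', then exactly 2 of a non-digit; then one or more of the literal 'c', then the literal 'nt4', then one or more of a non-word character (lazy) (captured).
The match spans [24:45] → 'dddddsshzofxbkcccnt4/'.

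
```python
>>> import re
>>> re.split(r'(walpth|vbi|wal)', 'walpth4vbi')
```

Alternation tries branches left to right and keeps the first one that lets the overall match succeed at that position.
Because the pattern has a capturing group, `split` also inserts each captured text between the pieces.

['', 'walpth', '4', 'vbi', '']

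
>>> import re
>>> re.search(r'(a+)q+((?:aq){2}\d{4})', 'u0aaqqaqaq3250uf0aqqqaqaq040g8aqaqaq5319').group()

This matches one or more of a literal 'a' (captured); then one or more of a literal 'q'; then the literal 'aq' repeated 2 times, then exactly 4 of a digit (captured).
Unlike `match`, `search` isn't anchored — it looks for the pattern anywhere in the string.
The match spans [2:14] → 'aaqqaqaq3250'.
Captured: group 1 = 'aa', group 2 = 'aqaq3250'.

'aaqqaqaq3250'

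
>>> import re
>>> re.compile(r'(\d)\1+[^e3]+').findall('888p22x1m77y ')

`\1` is not a pattern — it's the concrete string captured by group 1, re-applied verbatim.
One capturing group, so `findall` returns just the captured substring from the one match — 1 in all.

['8']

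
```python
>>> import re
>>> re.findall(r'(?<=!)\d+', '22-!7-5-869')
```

['7']

The lookaround is zero-width — it requires the adjacent text to match without consuming it, so the asserted text isn't part of the match.
Matches: at [4:5] → '7'.
Since nothing is captured, `findall` lists the 1 matched substring directly.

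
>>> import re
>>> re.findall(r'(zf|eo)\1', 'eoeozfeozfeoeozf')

['eo', 'eo']

A backreference is literal: `\1` must see the identical characters the first group matched.
One capturing group, so `findall` returns just the captured substring from each match — 2 in all.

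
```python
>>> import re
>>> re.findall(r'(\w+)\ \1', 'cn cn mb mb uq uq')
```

['cn', 'mb', 'uq']

`\1` has to match the exact text group 1 already captured.
Scanning left to right: at [0:5] match 'cn cn', group 1 = 'cn'; at [6:11] match 'mb mb', group 1 = 'mb'; at [12:17] match 'uq uq', group 1 = 'uq'.
With a single group, `findall` returns only what that group captured — 3 items.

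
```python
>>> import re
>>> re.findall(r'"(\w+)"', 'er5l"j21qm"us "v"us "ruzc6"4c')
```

['j21qm', 'v', 'ruzc6']

Scanning left to right: at [4:11] match '"j21qm"', group 1 = 'j21qm'; at [14:17] match '"v"', group 1 = 'v'; at [20:27] match '"ruzc6"', group 1 = 'ruzc6'.
`findall` collects group 1 from each match (3 total).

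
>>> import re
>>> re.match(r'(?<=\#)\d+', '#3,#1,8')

None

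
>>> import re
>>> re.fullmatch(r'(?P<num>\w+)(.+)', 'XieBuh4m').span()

This matches one or more of a word character (captured as 'num'); then one or more of any character (captured).
`fullmatch` succeeds only if the pattern covers the string from start to end.
The match spans [0:8] → 'XieBuh4m'.
Captured: group 1 = 'XieBuh4', group 2 = 'm'.

(0, 8)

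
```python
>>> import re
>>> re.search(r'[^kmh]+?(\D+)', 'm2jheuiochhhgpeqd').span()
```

(1, 17)

Pattern: one or more of any character except [kmh] (lazy); then one or more of a non-digit (captured).
`re.search` tries every starting position until one works.
The match spans [1:17] → '2jheuiochhhgpeqd'.
Captured: group 1 = 'jheuiochhhgpeqd'.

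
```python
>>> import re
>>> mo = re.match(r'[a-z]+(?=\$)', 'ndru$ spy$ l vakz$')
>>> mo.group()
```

`re.match` won't scan ahead — the pattern has to work from the very first character.
The match spans [0:4] → 'ndru'.

'ndru'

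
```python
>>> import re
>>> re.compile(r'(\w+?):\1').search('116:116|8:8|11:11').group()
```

'116:116'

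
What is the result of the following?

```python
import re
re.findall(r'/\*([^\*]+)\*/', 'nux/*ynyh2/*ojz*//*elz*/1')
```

Matches: at [10:17] match '/*ojz*/', group 1 = 'ojz'; at [17:24] match '/*elz*/', group 1 = 'elz'.
Because there's exactly one group, `findall` drops the full match and keeps group 1 from each hit.

['ojz', 'elz']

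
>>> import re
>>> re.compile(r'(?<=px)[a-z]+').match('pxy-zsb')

`match` is anchored at position 0; if the pattern doesn't fit there, it returns None.
Here the pattern fails at index 0, so the call returns None.

None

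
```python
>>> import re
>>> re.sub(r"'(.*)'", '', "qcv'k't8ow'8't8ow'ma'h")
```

'qcvh'

Matches: at [3:21] → "'k't8ow'8't8ow'ma'".
Each match is replaced by ''.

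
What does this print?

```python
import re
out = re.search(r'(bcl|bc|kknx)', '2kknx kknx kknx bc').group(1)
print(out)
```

Unlike `match`, `search` isn't anchored — it looks for the pattern anywhere in the string.
The match spans [1:5] → 'kknx'.
Captured: group 1 = 'kknx'.

kknx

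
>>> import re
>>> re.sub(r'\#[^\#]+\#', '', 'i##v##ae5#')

Matches: at [2:5] → '#v#'; at [5:10] → '#ae5#'.
`sub` substitutes '' at each match site.

'i#'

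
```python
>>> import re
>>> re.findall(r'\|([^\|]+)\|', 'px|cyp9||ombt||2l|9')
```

['cyp9', 'ombt', '2l']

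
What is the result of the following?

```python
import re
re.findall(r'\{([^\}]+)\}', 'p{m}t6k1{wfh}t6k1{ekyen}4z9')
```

['m', 'wfh', 'ekyen']

Walking the string: at [1:4] match '{m}', group 1 = 'm'; at [8:13] match '{wfh}', group 1 = 'wfh'; at [17:24] match '{ekyen}', group 1 = 'ekyen'.
With a single group, `findall` returns only what that group captured — 3 items.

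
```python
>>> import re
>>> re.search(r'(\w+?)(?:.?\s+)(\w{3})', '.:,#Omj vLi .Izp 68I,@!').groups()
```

('Om', 'vLi')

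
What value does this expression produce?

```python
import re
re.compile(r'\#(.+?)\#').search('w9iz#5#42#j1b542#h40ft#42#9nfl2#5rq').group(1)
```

'5'

Lazy quantifiers expand one character at a time until the remainder of the pattern can match.
`re.search` tries every starting position until one works.
The match spans [4:7] → '#5#'.
Captured: group 1 = '5'.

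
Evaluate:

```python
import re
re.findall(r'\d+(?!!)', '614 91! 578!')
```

A negative assertion filters positions out without eating any characters.
No capturing groups, so `findall` returns the 3 full match strings.

['614', '9', '57']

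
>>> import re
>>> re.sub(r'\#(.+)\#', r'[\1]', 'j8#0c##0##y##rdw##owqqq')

'j8[0c##0##y##rdw#]owqqq'

Matches: at [2:18] → '#0c##0##y##rdw##'.
`\1` in the replacement pulls in group 1's text for each match.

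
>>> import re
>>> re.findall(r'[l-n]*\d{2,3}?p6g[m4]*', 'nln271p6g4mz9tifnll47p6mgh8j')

['nln271p6g4m']

The pattern matches zero or more of a character in [l-n]; then 2 to 3 of a digit (lazy), then the literal 'p6g', then zero or more of one of [m4].
Matches: at [0:11] → 'nln271p6g4m'.
With no groups in the pattern, `findall` gives back each whole match — 1 here.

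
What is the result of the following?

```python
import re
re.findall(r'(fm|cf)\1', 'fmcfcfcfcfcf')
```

['cf', 'cf']

`\1` is not a pattern — it's the concrete string captured by group 1, re-applied verbatim.
With a single group, `findall` returns only what that group captured — 2 items.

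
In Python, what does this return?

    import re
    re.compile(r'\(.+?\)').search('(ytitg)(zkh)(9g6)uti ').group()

'(ytitg)'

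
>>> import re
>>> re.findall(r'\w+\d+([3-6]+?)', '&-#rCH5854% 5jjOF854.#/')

The pattern matches one or more of a word character, then one or more of a digit; then one or more of a character in [3-6] (lazy) (captured).
Scanning left to right: at [3:10] match 'rCH5854', group 1 = '4'; at [12:20] match '5jjOF854', group 1 = '4'.
Because there's exactly one group, `findall` drops the full match and keeps group 1 from each hit.

['4', '4']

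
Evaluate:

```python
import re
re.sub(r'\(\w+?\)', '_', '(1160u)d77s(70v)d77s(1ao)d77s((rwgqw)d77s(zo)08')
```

'_d77s_d77s_d77s(_d77s_08'

Matches: at [0:7] → '(1160u)'; at [11:16] → '(70v)'; at [20:25] → '(1ao)'; at [30:37] → '(rwgqw)'; at [41:45] → '(zo)'.
Each match is replaced by '_'.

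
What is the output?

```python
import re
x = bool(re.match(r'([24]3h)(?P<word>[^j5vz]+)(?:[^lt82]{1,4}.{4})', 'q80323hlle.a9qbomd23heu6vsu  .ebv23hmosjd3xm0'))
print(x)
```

False

`match` is anchored at position 0; if the pattern doesn't fit there, it returns None.
Here the pattern fails at index 0, so the call returns None, and `bool(None)` is False.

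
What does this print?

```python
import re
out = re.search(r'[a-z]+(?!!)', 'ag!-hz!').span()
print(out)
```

(0, 1)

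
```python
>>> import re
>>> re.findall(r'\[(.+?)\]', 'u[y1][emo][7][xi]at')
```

['y1', 'emo', '7', 'xi']

A non-greedy quantifier consumes as few characters as it can — just enough that the remainder of the pattern still matches from where it stops; whatever follows it matches normally.
Walking the string: at [1:5] match '[y1]', group 1 = 'y1'; at [5:10] match '[emo]', group 1 = 'emo'; at [10:13] match '[7]', group 1 = '7'; at [13:17] match '[xi]', group 1 = 'xi'.
One capturing group, so `findall` returns just the captured substring from each match — 4 in all.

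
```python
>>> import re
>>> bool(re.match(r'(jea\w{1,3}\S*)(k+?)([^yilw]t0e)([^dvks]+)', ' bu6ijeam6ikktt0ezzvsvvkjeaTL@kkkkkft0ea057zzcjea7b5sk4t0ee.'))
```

This matches the literal 'jea', then 1 to 3 of a word character, then zero or more of a non-whitespace character (captured); then one or more of a literal 'k' (lazy) (captured); then any character except [yilw], then the literal 't0e' (captured); then one or more of any character except [dvks] (captured).
`re.match` won't scan ahead — the pattern has to work from the very first character.
Here position 0 doesn't satisfy it, so the call returns None, and `bool(None)` is False.

False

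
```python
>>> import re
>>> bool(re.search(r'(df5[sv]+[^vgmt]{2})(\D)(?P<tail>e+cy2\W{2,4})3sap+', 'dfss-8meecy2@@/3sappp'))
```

False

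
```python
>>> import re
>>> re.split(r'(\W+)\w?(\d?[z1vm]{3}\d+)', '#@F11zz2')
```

['', '#@', '11zz2', '']

This matches one or more of a non-word character (captured); then optionally a word character; then optionally a digit, then exactly 3 of one of [z1vm], then one or more of a digit (captured).
Matches to split on: at [0:8] → '#@F11zz2'.
Because the pattern has a capturing group, `split` also inserts each captured text between the pieces.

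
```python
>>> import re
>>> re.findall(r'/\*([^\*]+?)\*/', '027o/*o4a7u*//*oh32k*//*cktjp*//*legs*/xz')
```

Scanning left to right: at [4:13] match '/*o4a7u*/', group 1 = 'o4a7u'; at [13:22] match '/*oh32k*/', group 1 = 'oh32k'; at [22:31] match '/*cktjp*/', group 1 = 'cktjp'; at [31:39] match '/*legs*/', group 1 = 'legs'.
With a single group, `findall` returns only what that group captured — 4 items.

['o4a7u', 'oh32k', 'cktjp', 'legs']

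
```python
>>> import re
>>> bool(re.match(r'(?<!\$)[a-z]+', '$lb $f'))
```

`re.match` won't scan ahead — the pattern has to work from the very first character.
Here the string doesn't start with a match, so the call returns None, and `bool(None)` is False.

False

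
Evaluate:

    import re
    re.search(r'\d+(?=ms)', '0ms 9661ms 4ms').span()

Because the assertion is zero-width, the text it checks is not consumed and won't appear in the result.
The match spans [0:1] → '0'.

(0, 1)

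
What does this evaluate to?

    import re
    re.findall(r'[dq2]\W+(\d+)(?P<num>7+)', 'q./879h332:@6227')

[('8', '7'), ('622', '7')]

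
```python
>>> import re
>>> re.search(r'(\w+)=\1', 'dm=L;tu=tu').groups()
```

The match spans [5:10] → 'tu=tu'.
Captured: group 1 = 'tu'.

('tu',)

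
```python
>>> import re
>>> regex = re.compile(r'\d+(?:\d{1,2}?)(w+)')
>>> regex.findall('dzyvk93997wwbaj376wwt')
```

['ww', 'ww']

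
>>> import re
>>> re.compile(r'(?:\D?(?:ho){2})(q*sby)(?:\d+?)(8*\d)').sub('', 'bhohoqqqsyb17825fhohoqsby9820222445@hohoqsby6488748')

Because the quantifier is non-greedy, it stops expanding at the earliest point where the rest of the pattern can succeed.
Each match is replaced by ''.

'bhohoqqqsyb17825022244588748'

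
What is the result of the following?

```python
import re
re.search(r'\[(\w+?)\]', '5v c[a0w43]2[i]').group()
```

'[a0w43]'

`re.search` tries every starting position until one works.
The match spans [4:11] → '[a0w43]'.
Captured: group 1 = 'a0w43'.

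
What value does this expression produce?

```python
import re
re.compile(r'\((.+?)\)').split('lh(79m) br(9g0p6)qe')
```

['lh', '79m', ' br', '9g0p6', 'qe']

The `?` after the quantifier makes it lazy — it takes as little as possible before letting the rest of the pattern try.
The group in the pattern means `split` returns the separators' captures alongside the pieces.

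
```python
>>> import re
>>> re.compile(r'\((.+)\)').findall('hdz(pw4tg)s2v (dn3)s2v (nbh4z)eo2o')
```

['pw4tg)s2v (dn3)s2v (nbh4z']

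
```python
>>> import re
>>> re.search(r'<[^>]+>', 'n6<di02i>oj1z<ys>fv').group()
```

'<di02i>'

The match spans [2:9] → '<di02i>'.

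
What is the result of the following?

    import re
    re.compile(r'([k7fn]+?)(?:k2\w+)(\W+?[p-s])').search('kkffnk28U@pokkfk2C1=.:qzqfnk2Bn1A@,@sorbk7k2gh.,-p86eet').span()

This matches one or more of one of [k7fn] (lazy) (captured); then the literal 'k2', then one or more of a word character (non-capturing group); then one or more of a non-word character (lazy), then a character in [p-s] (captured).
`search` walks the string left to right and returns the first match it finds.
The match spans [0:11] → 'kkffnk28U@p'.
Captured: group 1 = 'kkffn', group 2 = '@p'.

(0, 11)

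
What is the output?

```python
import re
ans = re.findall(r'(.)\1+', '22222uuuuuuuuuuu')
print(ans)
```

['2', 'u']

The backreference `\1` re-matches whatever the first group consumed, character for character.
Scanning left to right: at [0:5] match '22222', group 1 = '2'; at [5:16] match 'uuuuuuuuuuu', group 1 = 'u'.
Because there's exactly one group, `findall` drops the full match and keeps group 1 from each hit.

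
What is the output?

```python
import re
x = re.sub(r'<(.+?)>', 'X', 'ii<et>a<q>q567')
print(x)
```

iiXaXq567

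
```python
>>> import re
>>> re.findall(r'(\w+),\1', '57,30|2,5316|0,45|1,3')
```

[]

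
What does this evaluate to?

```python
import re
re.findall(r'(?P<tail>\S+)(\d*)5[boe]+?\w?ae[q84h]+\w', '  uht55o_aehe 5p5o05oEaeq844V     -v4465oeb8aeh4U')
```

2 groups means each result is a tuple of 2 captured strings — 3 here.

[('uht5', ''), ('5p5o0', ''), ('-v446', '')]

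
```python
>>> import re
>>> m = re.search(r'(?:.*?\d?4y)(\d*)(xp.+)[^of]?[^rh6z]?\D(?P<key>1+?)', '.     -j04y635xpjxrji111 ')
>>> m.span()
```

A non-greedy quantifier consumes as few characters as it can — just enough that the remainder of the pattern still matches from where it stops; whatever follows it matches normally.
The match spans [0:22] → '.     -j04y635xpjxrji1'.

(0, 22)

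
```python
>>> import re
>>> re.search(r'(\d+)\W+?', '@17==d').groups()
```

('17',)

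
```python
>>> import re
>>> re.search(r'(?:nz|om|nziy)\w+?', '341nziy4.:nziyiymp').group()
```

'nzi'

Alternation tries branches left to right and keeps the first one that lets the overall match succeed at that position.
The match spans [3:6] → 'nzi'.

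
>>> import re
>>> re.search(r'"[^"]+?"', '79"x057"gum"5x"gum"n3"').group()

`re.search` tries every starting position until one works.
The match spans [2:8] → '"x057"'.

'"x057"'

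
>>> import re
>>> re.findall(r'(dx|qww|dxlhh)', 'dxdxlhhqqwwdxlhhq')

['dx', 'dx', 'qww', 'dx']

Alternation tries branches left to right and keeps the first one that lets the overall match succeed at that position.
Matches: at [0:2] match 'dx', group 1 = 'dx'; at [2:4] match 'dx', group 1 = 'dx'; at [8:11] match 'qww', group 1 = 'qww'; at [11:13] match 'dx', group 1 = 'dx'.
One capturing group, so `findall` returns just the captured substring from each match — 4 in all.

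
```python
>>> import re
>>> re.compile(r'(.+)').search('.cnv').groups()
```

The match spans [0:4] → '.cnv'.
Captured: group 1 = '.cnv'.

('.cnv',)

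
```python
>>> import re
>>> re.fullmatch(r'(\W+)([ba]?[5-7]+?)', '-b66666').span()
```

(0, 7)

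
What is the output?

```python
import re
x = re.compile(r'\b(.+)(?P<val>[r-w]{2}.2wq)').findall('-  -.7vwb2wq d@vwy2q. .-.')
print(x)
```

Pattern: a word boundary (`\b`, zero-width); then one or more of any character (captured); then exactly 2 of a character in [r-w], then any character, then the literal '2wq' (captured as 'val').
Walking the string: at [5:12] match '7vwb2wq', groups = ('7', 'vwb2wq').
With 2 capturing groups, `findall` returns a 2-tuple per match.

[('7', 'vwb2wq')]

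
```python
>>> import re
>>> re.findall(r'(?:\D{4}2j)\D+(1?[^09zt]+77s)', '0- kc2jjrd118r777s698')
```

['118r777s']

Pattern: exactly 4 of a non-digit, then the literal '2j' (non-capturing group); then one or more of a non-digit; then optionally a literal '1', then one or more of any character except [09zt], then the literal '77s' (captured).
Scanning left to right: at [1:18] match '- kc2jjrd118r777s', group 1 = '118r777s'.
With a single group, `findall` returns only what that group captured — 1 item.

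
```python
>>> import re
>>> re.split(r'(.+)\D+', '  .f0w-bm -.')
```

['', '  .f0w-bm -', '']

Pattern: one or more of any character (captured); then one or more of a non-digit.
Matches to split on: at [0:12] → '  .f0w-bm -.'.
`re.split` interleaves the captured-group text with the surrounding fragments.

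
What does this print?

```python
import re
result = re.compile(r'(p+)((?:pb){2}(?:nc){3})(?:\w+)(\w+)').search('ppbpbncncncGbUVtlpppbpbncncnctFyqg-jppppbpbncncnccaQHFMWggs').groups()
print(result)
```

('p', 'pbpbncncnc', 'g')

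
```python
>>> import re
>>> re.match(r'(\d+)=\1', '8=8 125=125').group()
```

'8=8'

`re.match` won't scan ahead — the pattern has to work from the very first character.
The match spans [0:3] → '8=8'.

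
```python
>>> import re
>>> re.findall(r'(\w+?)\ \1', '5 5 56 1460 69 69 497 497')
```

['5', '69', '497']

The backreference `\1` re-matches whatever the first group consumed, character for character.
Because there's exactly one group, `findall` drops the full match and keeps group 1 from each hit.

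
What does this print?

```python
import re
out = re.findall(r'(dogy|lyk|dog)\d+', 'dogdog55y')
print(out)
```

['dog']

Matches: at [3:8] match 'dog55', group 1 = 'dog'.
One capturing group, so `findall` returns just the captured substring from the one match — 1 in all.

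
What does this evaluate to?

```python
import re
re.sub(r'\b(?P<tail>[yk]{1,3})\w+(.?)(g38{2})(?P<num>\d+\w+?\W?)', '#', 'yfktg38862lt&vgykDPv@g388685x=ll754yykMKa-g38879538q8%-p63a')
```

Lazy quantifiers expand one character at a time until the remainder of the pattern can match.
Every occurrence is swapped for '#'.

'#t&vgykDPv@g388685x=ll754yykMKa-g38879538q8%-p63a'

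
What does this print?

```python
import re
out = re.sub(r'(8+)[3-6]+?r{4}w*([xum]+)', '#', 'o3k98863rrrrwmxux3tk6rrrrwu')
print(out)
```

Pattern: one or more of a literal '8' (captured); then one or more of a character in [3-6] (lazy), then exactly 4 of a literal 'r', then zero or more of a literal 'w'; then one or more of one of [xum] (captured).
Matches: at [4:17] → '8863rrrrwmxux'.
`sub` substitutes '#' at each match site.

o3k9#3tk6rrrrwu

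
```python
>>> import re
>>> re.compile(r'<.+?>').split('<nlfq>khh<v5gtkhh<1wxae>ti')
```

Because the quantifier is non-greedy, it stops expanding at the earliest point where the rest of the pattern can succeed.
The string is cut at each match, leaving 3 pieces.

['', 'khh', 'ti']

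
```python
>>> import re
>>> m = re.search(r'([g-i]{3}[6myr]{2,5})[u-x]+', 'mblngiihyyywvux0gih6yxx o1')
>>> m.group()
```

'iihyyywvux'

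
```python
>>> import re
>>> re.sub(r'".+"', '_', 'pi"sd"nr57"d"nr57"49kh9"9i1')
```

'pi_9i1'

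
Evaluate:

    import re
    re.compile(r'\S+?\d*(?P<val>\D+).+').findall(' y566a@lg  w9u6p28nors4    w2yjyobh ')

The pattern matches one or more of a non-whitespace character (lazy), then zero or more of a digit; then one or more of a non-digit (captured as 'val'); then one or more of any character.
Because the quantifier is non-greedy, it stops expanding at the earliest point where the rest of the pattern can succeed.
Matches: at [1:36] match 'y566a@lg  w9u6p28nors4    w2yjyobh ', group 1 = 'a@lg  w'.
Because there's exactly one group, `findall` drops the full match and keeps group 1 from the one hit.

['a@lg  w']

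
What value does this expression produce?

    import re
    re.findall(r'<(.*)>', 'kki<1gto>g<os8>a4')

['1gto>g<os8']

`findall` collects group 1 from the one match (1 total).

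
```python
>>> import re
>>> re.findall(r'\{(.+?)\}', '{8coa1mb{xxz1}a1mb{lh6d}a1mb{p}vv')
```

With a single group, `findall` returns only what that group captured — 3 items.

['8coa1mb{xxz1', 'lh6d', 'p']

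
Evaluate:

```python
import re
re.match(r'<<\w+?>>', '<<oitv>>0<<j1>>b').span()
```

(0, 8)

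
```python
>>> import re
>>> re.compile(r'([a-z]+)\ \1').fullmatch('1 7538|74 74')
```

`re.fullmatch` requires the pattern to consume the entire string.
Here the string isn't matched end-to-end, so the call returns None.

None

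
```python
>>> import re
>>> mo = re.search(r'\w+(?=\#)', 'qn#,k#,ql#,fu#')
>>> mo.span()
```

(0, 2)

The positive lookaround only admits positions where the adjacent text matches; those characters stay outside the span.
Unlike `match`, `search` isn't anchored — it looks for the pattern anywhere in the string.
The match spans [0:2] → 'qn'.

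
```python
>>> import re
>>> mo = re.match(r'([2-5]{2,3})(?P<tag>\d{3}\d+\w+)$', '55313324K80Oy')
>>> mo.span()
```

(0, 13)

This matches 2 to 3 of a character in [2-5] (captured); then exactly 3 of a digit, then one or more of a digit, then one or more of a word character (captured as 'tag'); then anchored at the end.
`re.match` won't scan ahead — the pattern has to work from the very first character.
The match spans [0:13] → '55313324K80Oy'.
Captured: group 1 = '553', group 2 = '13324K80Oy'.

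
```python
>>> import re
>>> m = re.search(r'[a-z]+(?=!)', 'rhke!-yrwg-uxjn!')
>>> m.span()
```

(0, 4)

Lookahead/lookbehind check context without consuming it, so the matched span excludes the asserted characters.
Unlike `match`, `search` isn't anchored — it looks for the pattern anywhere in the string.
The match spans [0:4] → 'rhke'.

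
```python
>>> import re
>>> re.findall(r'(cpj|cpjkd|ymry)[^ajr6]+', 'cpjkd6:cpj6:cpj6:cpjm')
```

['cpj', 'cpj']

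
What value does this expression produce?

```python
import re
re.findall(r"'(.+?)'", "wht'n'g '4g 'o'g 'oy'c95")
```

A `+?`/`*?`/`{m,n}?` starts at its minimum and grows only as far as needed for what follows to match.
Matches: at [3:6] match "'n'", group 1 = 'n'; at [8:13] match "'4g '", group 1 = '4g '; at [14:18] match "'g '", group 1 = 'g '.
`findall` collects group 1 from each match (3 total).

['n', '4g ', 'g ']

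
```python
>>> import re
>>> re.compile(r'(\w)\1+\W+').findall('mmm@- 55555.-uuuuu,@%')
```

['m', '5', 'u']

`\1` is not a pattern — it's the concrete string captured by group 1, re-applied verbatim.
Walking the string: at [0:6] match 'mmm@- ', group 1 = 'm'; at [6:13] match '55555.-', group 1 = '5'; at [13:21] match 'uuuuu,@%', group 1 = 'u'.
`findall` collects group 1 from each match (3 total).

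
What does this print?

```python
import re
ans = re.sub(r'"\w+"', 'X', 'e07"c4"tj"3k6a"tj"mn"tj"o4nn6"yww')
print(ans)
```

e07XtjXtjXtjXyww

Matches: at [3:7] → '"c4"'; at [9:15] → '"3k6a"'; at [17:21] → '"mn"'; at [23:30] → '"o4nn6"'.
Every occurrence is swapped for 'X'.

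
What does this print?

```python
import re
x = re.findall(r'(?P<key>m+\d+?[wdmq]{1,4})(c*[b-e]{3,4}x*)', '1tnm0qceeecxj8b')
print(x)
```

Pattern: one or more of the literal 'm', then one or more of a digit (lazy), then 1 to 4 of one of [wdmq] (captured as 'key'); then zero or more of the literal 'c', then 3 to 4 of a character in [b-e], then zero or more of a literal 'x' (captured).
Scanning left to right: at [3:12] match 'm0qceeecx', groups = ('m0q', 'ceeecx').
2 groups means the one result is a tuple of 2 captured strings — 1 here.

[('m0q', 'ceeecx')]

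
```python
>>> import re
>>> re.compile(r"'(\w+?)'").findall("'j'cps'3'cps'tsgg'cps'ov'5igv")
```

['j', '3', 'tsgg', 'ov']

Walking the string: at [0:3] match "'j'", group 1 = 'j'; at [6:9] match "'3'", group 1 = '3'; at [12:18] match "'tsgg'", group 1 = 'tsgg'; at [21:25] match "'ov'", group 1 = 'ov'.
`findall` collects group 1 from each match (4 total).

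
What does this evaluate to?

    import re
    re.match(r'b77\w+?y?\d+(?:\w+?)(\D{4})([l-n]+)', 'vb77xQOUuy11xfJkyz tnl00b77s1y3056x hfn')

None

`match` is anchored at position 0; if the pattern doesn't fit there, it returns None.
Here the pattern fails at index 0, so the call returns None.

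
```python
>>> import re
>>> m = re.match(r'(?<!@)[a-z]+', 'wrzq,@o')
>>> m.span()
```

(0, 4)

The negative lookahead/lookbehind blocks any match where the forbidden context is present.
`match` is anchored at position 0; if the pattern doesn't fit there, it returns None.
The match spans [0:4] → 'wrzq'.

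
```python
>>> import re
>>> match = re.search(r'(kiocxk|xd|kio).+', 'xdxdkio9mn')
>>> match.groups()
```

`search` walks the string left to right and returns the first match it finds.
The match spans [0:10] → 'xdxdkio9mn'.
Captured: group 1 = 'xd'.

('xd',)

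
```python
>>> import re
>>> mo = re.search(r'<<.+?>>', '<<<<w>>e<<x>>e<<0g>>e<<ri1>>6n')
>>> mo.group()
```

'<<<<w>>'

The match spans [0:7] → '<<<<w>>'.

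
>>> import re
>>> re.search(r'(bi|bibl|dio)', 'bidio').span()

(0, 2)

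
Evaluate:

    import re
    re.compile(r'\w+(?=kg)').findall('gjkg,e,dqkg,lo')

['gj', 'dq']

The `(?=…)`/`(?<=…)` assertion just peeks at neighbouring text; it doesn't advance the match position.
No capturing groups, so `findall` returns the 2 full match strings.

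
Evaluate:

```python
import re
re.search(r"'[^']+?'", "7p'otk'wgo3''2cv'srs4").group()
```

"'otk'"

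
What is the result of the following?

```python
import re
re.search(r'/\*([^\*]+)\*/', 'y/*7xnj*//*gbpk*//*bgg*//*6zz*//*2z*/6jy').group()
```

`re.search` tries every starting position until one works.
The match spans [1:9] → '/*7xnj*/'.
Captured: group 1 = '7xnj'.

'/*7xnj*/'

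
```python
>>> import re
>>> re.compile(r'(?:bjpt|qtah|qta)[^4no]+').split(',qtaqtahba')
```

[',', '']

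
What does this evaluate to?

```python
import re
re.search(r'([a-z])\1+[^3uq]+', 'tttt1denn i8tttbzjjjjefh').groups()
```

After group 1 captures some text, `\1` only succeeds where that same text appears again.
`search` walks the string left to right and returns the first match it finds.
The match spans [0:24] → 'tttt1denn i8tttbzjjjjefh'.
Captured: group 1 = 't'.

('t',)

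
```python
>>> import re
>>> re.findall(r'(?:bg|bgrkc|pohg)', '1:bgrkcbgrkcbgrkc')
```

Branches in `(...|...)` are attempted left-to-right; the first branch that allows the whole pattern to succeed is taken.
Matches: at [2:4] → 'bg'; at [7:9] → 'bg'; at [12:14] → 'bg'.
No capturing groups, so `findall` returns the 3 full match strings.

['bg', 'bg', 'bg']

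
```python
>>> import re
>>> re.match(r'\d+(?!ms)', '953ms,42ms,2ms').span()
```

With `match`, the pattern is implicitly anchored at the beginning.
The match spans [0:2] → '95'.

(0, 2)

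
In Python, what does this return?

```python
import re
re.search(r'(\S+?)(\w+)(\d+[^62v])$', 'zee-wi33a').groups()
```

The pattern matches one or more of a non-whitespace character (lazy) (captured); then one or more of a word character (captured); then one or more of a digit, then any character except [62v] (captured); then anchored at the end.
A `+?`/`*?`/`{m,n}?` starts at its minimum and grows only as far as needed for what follows to match.
`re.search` tries every starting position until one works.
The match spans [0:9] → 'zee-wi33a'.
Captured: group 1 = 'zee-', group 2 = 'wi3', group 3 = '3a'.

('zee-', 'wi3', '3a')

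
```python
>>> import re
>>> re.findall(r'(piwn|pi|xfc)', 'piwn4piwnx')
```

['piwn', 'piwn']

The regex engine tests alternatives in the order written; an earlier branch that matches wins even if a later one would match more.
One capturing group, so `findall` returns just the captured substring from each match — 2 in all.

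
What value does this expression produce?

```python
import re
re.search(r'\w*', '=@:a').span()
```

(0, 0)

This matches zero or more of a word character.
Unlike `match`, `search` isn't anchored — it looks for the pattern anywhere in the string.
The match spans [0:0] → ''.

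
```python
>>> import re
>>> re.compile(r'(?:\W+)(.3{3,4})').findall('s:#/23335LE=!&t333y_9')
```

The pattern matches one or more of a non-word character (non-capturing group); then any character, then 3 to 4 of a literal '3' (captured).
Matches: at [1:8] match ':#/2333', group 1 = '2333'; at [11:18] match '=!&t333', group 1 = 't333'.
One capturing group, so `findall` returns just the captured substring from each match — 2 in all.

['2333', 't333']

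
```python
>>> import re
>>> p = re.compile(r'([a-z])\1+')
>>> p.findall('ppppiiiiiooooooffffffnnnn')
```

`\1` has to match the exact text group 1 already captured.
Because there's exactly one group, `findall` drops the full match and keeps group 1 from each hit.

['p', 'i', 'o', 'f', 'n']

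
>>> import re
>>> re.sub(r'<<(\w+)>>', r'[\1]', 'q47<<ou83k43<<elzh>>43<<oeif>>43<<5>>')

Matches: at [12:20] → '<<elzh>>'; at [22:30] → '<<oeif>>'; at [32:37] → '<<5>>'.
Each match is replaced using the text its own group 1 captured.

'q47<<ou83k43[elzh]43[oeif]43[5]'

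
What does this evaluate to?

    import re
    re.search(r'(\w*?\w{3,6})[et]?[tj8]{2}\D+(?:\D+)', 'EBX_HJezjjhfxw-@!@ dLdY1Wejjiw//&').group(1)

'EBX_HJez'

The match spans [0:23] → 'EBX_HJezjjhfxw-@!@ dLdY'.
Captured: group 1 = 'EBX_HJez'.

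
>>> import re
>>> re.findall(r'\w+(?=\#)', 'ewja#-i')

['ewja']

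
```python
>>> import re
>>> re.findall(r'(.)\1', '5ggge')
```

The backreference `\1` re-matches whatever the first group consumed, character for character.
One capturing group, so `findall` returns just the captured substring from the one match — 1 in all.

['g']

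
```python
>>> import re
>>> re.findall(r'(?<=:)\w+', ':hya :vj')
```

Lookahead/lookbehind check context without consuming it, so the matched span excludes the asserted characters.
Walking the string: at [1:4] → 'hya'; at [6:8] → 'vj'.
Since nothing is captured, `findall` lists the 2 matched substrings directly.

['hya', 'vj']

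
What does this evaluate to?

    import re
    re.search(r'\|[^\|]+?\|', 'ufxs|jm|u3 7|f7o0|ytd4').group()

'|jm|'

`search` walks the string left to right and returns the first match it finds.
The match spans [4:8] → '|jm|'.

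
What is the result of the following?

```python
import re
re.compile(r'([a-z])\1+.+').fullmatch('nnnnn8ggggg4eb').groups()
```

The backreference `\1` re-matches whatever the first group consumed, character for character.
`re.fullmatch` requires the pattern to consume the entire string.
The match spans [0:14] → 'nnnnn8ggggg4eb'.
Captured: group 1 = 'n'.

('n',)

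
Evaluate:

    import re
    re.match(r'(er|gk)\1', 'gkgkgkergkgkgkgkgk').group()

`\1` has to match the exact text group 1 already captured.
With `match`, the pattern is implicitly anchored at the beginning.
The match spans [0:4] → 'gkgk'.
Captured: group 1 = 'gk'.

'gkgk'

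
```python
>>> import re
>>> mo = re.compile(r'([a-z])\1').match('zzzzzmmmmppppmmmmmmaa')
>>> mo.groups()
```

The backreference `\1` re-matches whatever the first group consumed, character for character.
`re.match` won't scan ahead — the pattern has to work from the very first character.
The match spans [0:2] → 'zz'.
Captured: group 1 = 'z'.

('z',)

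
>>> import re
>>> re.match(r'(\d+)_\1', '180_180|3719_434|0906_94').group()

`\1` is not a pattern — it's the concrete string captured by group 1, re-applied verbatim.
`match` is anchored at position 0; if the pattern doesn't fit there, it returns None.
The match spans [0:7] → '180_180'.
Captured: group 1 = '180'.

'180_180'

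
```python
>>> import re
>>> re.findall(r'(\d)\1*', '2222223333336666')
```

After group 1 captures some text, `\1` only succeeds where that same text appears again.
Matches: at [0:6] match '222222', group 1 = '2'; at [6:12] match '333333', group 1 = '3'; at [12:16] match '6666', group 1 = '6'.
One capturing group, so `findall` returns just the captured substring from each match — 3 in all.

['2', '3', '6']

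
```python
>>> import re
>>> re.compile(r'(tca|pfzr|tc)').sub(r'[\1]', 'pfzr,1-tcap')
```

'[pfzr],1-[tca]p'

The regex engine tests alternatives in the order written; an earlier branch that matches wins even if a later one would match more.
Matches: at [0:4] → 'pfzr'; at [7:10] → 'tca'.
Each match is replaced using the text its own group 1 captured.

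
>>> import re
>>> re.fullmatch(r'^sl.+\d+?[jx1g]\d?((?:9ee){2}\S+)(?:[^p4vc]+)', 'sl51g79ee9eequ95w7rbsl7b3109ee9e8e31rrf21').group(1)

The pattern matches anchored at the start of the string; then the literal 'sl', then one or more of any character, then one or more of a digit (lazy); then one of [jx1g], then optionally a digit; then the literal '9ee' repeated 2 times, then one or more of a non-whitespace character (captured); then one or more of any character except [p4vc] (non-capturing group).
For `fullmatch`, every character of the input must be accounted for by the pattern.
The match spans [0:41] → 'sl51g79ee9eequ95w7rbsl7b3109ee9e8e31rrf21'.
Captured: group 1 = '9ee9eequ95w7rbsl7b3109ee9e8e31rrf2'.

'9ee9eequ95w7rbsl7b3109ee9e8e31rrf2'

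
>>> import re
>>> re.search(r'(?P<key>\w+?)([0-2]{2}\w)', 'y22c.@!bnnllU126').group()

The pattern matches one or more of a word character (lazy) (captured as 'key'); then exactly 2 of a character in [0-2], then a word character (captured).
`re.search` scans for the first position where the pattern succeeds.
The match spans [0:4] → 'y22c'.
Captured: group 1 = 'y', group 2 = '22c'.

'y22c'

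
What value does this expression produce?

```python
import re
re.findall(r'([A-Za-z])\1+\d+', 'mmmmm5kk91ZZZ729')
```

['m', 'k', 'Z']

`\1` is not a pattern — it's the concrete string captured by group 1, re-applied verbatim.
Scanning left to right: at [0:6] match 'mmmmm5', group 1 = 'm'; at [6:10] match 'kk91', group 1 = 'k'; at [10:16] match 'ZZZ729', group 1 = 'Z'.
One capturing group, so `findall` returns just the captured substring from each match — 3 in all.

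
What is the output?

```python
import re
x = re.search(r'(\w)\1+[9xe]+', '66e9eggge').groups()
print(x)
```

('6',)

After group 1 captures some text, `\1` only succeeds where that same text appears again.
`search` walks the string left to right and returns the first match it finds.
The match spans [0:5] → '66e9e'.
Captured: group 1 = '6'.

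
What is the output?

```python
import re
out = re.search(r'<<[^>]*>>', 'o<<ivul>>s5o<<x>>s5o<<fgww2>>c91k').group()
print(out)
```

The match spans [1:9] → '<<ivul>>'.

<<ivul>>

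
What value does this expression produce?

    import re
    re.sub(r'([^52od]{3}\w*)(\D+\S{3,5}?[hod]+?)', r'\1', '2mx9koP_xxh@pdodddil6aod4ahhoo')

The replacement refers to a captured group, so each match is rewritten using its own captured text.

'2mx9koP_xxh4ahhoo'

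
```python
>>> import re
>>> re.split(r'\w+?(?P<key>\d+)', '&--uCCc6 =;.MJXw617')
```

['&--', '6', ' =;.', '617', '']

This matches one or more of a word character (lazy); then one or more of a digit (captured as 'key').
Lazy quantifiers expand one character at a time until the remainder of the pattern can match.
Matches to split on: at [3:8] → 'uCCc6'; at [12:19] → 'MJXw617'.
With a capturing group present, the delimiter's captured portion is kept in the result list.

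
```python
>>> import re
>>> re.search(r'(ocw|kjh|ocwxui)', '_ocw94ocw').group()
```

'ocw'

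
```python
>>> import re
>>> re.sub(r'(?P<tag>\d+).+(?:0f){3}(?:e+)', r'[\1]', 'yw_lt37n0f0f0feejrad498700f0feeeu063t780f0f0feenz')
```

This matches one or more of a digit (captured as 'tag'); then one or more of any character, then the literal '0f' repeated 3 times; then one or more of a literal 'e' (non-capturing group).
Matches: at [5:47] → '37n0f0f0feejrad498700f0feeeu063t780f0f0fee'.
`\1` in the replacement pulls in group 1's text for each match.

'yw_lt[37]nz'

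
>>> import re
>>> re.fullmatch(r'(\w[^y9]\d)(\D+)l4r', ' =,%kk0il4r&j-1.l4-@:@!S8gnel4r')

The pattern matches a word character, then any character except [y9], then a digit (captured); then one or more of a non-digit (captured); then the literal 'l', then the literal '4r'.
`re.fullmatch` requires the pattern to consume the entire string.
Here the pattern can't cover the whole string, so the call returns None.

None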